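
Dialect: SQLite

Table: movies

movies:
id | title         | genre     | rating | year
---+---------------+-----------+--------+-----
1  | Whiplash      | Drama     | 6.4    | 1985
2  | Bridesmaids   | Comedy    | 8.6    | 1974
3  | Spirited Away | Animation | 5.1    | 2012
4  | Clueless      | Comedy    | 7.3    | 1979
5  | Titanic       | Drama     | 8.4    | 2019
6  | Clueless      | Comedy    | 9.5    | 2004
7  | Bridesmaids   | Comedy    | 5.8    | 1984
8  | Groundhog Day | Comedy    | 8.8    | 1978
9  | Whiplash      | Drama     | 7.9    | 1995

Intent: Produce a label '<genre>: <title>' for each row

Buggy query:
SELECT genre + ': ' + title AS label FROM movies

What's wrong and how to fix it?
Bug: '+' is numeric addition; on text columns SQLite converts them to 0 instead of concatenating

Fix: Use the || operator for string concatenation

Corrected query:
SELECT genre || ': ' || title AS label FROM movies

Result:
label                   
------------------------
Drama: Whiplash         
Comedy: Bridesmaids     
Animation: Spirited Away
Comedy: Clueless        
Drama: Titanic          
Comedy: Clueless        
Comedy: Bridesmaids     
Comedy: Groundhog Day   
Drama: Whiplash         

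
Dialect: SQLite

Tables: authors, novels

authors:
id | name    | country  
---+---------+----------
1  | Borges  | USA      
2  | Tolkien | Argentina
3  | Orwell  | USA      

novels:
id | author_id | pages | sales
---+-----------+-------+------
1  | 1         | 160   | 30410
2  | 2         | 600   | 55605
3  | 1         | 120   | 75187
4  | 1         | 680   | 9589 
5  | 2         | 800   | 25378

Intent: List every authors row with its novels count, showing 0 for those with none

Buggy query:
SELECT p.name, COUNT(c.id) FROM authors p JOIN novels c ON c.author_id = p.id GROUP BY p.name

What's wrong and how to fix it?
Bug: An inner join excludes parents with zero children

Fix: Switch to LEFT JOIN to retain unmatched parent rows

Corrected query:
SELECT p.name, COUNT(c.id) FROM authors p LEFT JOIN novels c ON c.author_id = p.id GROUP BY p.name

Result:
name    | COUNT(c.id)
--------+------------
Borges  | 3          
Orwell  | 0          
Tolkien | 2          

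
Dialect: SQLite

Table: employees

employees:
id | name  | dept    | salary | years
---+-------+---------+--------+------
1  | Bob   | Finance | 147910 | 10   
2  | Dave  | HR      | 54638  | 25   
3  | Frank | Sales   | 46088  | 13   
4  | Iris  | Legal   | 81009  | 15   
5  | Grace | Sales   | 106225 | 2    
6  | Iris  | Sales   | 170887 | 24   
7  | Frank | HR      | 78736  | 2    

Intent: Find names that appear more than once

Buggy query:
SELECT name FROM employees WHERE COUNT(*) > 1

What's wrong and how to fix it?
Bug: COUNT(*) is an aggregate and cannot be used in WHERE

Fix: Group first, then use HAVING for the count condition

Corrected query:
SELECT name FROM employees GROUP BY name HAVING COUNT(*) > 1

Result:
name 
-----
Frank
Iris 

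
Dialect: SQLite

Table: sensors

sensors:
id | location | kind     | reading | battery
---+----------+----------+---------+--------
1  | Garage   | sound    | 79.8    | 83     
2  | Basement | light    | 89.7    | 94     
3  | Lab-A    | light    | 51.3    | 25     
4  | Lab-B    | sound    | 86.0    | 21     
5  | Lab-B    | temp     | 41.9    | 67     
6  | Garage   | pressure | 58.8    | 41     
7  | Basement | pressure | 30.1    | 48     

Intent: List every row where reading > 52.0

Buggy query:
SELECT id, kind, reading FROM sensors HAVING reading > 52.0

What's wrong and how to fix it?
Bug: This is a non-aggregate query (no GROUP BY, no aggregates), so in SQLite the HAVING clause is invalid here; a row-level condition belongs in WHERE

Fix: Use WHERE for row-level filtering

Corrected query:
SELECT id, kind, reading FROM sensors WHERE reading > 52.0

Result:
id | kind     | reading
---+----------+--------
1  | sound    | 79.8   
2  | light    | 89.7   
4  | sound    | 86     
6  | pressure | 58.8   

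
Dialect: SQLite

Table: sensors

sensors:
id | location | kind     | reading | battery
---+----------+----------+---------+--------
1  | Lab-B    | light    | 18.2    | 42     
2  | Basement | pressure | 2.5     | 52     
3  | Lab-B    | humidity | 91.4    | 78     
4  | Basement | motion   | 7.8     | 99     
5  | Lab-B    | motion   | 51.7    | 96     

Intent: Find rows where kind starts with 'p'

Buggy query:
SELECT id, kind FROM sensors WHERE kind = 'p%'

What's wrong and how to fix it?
Bug: '=' compares the literal string including the % character; pattern matching needs LIKE

Fix: Use LIKE for wildcard pattern matching

Corrected query:
SELECT id, kind FROM sensors WHERE kind LIKE 'p%'

Result:
id | kind    
---+---------
2  | pressure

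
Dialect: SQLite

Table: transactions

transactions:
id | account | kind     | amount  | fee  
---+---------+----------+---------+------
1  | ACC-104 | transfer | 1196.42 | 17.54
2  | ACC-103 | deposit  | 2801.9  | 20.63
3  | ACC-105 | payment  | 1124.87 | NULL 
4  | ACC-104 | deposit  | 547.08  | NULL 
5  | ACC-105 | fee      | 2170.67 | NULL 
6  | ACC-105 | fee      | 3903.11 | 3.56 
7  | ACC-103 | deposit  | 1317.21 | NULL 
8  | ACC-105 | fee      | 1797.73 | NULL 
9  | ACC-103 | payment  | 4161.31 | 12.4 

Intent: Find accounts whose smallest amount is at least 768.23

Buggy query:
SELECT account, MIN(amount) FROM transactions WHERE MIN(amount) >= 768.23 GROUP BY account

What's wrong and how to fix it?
Bug: Aggregates like MIN are computed per group after WHERE runs

Fix: Replace WHERE with HAVING after the GROUP BY

Corrected query:
SELECT account, MIN(amount) FROM transactions GROUP BY account HAVING MIN(amount) >= 768.23

Result:
account | MIN(amount)
--------+------------
ACC-103 | 1317.21    
ACC-105 | 1124.87    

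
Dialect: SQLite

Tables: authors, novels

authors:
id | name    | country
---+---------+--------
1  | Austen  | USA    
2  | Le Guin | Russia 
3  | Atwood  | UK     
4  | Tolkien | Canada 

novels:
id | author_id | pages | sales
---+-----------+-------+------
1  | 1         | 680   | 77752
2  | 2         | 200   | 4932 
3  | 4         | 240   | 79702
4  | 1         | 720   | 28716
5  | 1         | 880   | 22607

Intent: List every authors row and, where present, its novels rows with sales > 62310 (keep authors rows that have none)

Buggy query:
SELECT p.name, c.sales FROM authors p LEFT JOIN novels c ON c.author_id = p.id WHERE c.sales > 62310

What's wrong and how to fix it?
Bug: A WHERE condition on the right-hand table after LEFT JOIN drops unmatched parents

Fix: Move the right-table condition into the ON clause so unmatched parents are kept

Corrected query:
SELECT p.name, c.sales FROM authors p LEFT JOIN novels c ON c.author_id = p.id AND c.sales > 62310

Result:
name    | sales
--------+------
Austen  | 77752
Le Guin | NULL 
Atwood  | NULL 
Tolkien | 79702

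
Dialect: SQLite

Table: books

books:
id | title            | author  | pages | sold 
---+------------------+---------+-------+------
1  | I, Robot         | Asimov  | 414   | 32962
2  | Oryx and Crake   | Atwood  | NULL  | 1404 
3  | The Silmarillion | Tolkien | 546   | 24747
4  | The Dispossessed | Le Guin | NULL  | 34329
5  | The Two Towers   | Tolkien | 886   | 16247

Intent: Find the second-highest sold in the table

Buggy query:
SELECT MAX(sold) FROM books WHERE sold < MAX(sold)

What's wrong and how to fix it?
Bug: MAX(sold) on the right of the comparison is an aggregate-in-WHERE error

Fix: Put the inner MAX in a scalar subquery

Corrected query:
SELECT MAX(sold) FROM books WHERE sold < (SELECT MAX(sold) FROM books)

Result:
MAX(sold)
---------
32962    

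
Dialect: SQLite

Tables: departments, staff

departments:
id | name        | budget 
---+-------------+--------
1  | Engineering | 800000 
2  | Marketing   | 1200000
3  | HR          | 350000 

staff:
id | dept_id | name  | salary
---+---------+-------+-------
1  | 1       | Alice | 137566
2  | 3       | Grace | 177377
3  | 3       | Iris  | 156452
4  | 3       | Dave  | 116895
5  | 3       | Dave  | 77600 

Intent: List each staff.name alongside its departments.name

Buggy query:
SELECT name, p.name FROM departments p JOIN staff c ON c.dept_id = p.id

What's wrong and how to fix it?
Bug: 'name' exists in both joined tables, so the database can't tell which one is meant

Fix: Qualify the column with its table alias (c.name)

Corrected query:
SELECT c.name, p.name FROM departments p JOIN staff c ON c.dept_id = p.id

Result:
name  | name       
------+------------
Alice | Engineering
Grace | HR         
Iris  | HR         
Dave  | HR         
Dave  | HR         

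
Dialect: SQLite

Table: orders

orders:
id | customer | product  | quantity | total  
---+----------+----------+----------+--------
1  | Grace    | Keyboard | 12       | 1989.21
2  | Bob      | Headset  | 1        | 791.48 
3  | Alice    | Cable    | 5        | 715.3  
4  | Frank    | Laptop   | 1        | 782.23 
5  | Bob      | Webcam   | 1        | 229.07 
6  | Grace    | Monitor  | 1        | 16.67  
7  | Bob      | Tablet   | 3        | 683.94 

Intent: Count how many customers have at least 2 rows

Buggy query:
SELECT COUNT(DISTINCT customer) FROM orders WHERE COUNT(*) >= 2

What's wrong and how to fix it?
Bug: COUNT(*) cannot appear in WHERE; the per-group count doesn't exist yet

Fix: Use a subquery that GROUPs and filters with HAVING, then count its rows

Corrected query:
SELECT COUNT(*) FROM (SELECT customer FROM orders GROUP BY customer HAVING COUNT(*) >= 2)

Result:
COUNT(*)
--------
2       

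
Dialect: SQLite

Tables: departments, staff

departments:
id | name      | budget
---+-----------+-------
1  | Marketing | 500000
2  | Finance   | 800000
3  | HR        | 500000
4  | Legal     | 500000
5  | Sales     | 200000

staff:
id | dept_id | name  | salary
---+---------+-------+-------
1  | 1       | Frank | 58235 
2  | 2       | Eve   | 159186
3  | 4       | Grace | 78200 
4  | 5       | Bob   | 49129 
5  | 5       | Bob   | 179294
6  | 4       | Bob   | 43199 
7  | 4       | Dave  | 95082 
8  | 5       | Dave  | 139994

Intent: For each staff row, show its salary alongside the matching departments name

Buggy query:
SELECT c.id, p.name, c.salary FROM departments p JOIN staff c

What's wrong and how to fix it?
Bug: Missing join condition: each staff row is matched to all departments rows instead of just its own

Fix: Specify the join condition linking the foreign key to the parent id

Corrected query:
SELECT c.id, p.name, c.salary FROM departments p JOIN staff c ON c.dept_id = p.id

Result:
id | name      | salary
---+-----------+-------
1  | Marketing | 58235 
2  | Finance   | 159186
3  | Legal     | 78200 
4  | Sales     | 49129 
5  | Sales     | 179294
6  | Legal     | 43199 
7  | Legal     | 95082 
8  | Sales     | 139994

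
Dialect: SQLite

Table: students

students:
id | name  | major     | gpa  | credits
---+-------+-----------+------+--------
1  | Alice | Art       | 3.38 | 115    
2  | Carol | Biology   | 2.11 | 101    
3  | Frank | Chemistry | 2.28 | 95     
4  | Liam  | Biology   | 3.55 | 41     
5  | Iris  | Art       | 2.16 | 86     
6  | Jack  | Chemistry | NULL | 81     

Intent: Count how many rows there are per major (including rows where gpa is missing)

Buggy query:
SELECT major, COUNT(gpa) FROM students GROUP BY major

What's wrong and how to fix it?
Bug: COUNT(gpa) skips NULLs, so groups with missing gpa are undercounted

Fix: Use COUNT(*) to count all rows regardless of NULL

Corrected query:
SELECT major, COUNT(*) FROM students GROUP BY major

Result:
major     | COUNT(*)
----------+---------
Art       | 2       
Biology   | 2       
Chemistry | 2       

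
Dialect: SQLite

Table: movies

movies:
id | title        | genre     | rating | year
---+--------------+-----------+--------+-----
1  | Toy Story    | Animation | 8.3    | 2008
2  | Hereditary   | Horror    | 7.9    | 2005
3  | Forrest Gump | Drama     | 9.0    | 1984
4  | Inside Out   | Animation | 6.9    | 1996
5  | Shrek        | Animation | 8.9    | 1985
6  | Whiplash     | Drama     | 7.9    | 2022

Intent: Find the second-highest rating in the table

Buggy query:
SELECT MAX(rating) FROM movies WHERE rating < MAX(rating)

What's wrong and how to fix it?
Bug: MAX(rating) on the right of the comparison is an aggregate-in-WHERE error

Fix: Put the inner MAX in a scalar subquery

Corrected query:
SELECT MAX(rating) FROM movies WHERE rating < (SELECT MAX(rating) FROM movies)

Result:
MAX(rating)
-----------
8.9        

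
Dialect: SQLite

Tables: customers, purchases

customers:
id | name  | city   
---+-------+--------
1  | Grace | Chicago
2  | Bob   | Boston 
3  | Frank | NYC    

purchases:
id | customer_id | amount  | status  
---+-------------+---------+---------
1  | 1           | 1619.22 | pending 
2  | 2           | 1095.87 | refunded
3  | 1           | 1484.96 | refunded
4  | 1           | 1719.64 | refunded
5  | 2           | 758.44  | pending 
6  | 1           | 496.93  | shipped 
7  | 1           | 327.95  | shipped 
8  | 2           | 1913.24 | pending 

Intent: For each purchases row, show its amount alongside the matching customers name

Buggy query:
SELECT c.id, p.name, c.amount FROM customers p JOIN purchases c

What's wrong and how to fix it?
Bug: Missing join condition: each purchases row is matched to all customers rows instead of just its own

Fix: Add ON c.customer_id = p.id to the JOIN

Corrected query:
SELECT c.id, p.name, c.amount FROM customers p JOIN purchases c ON c.customer_id = p.id

Result:
id | name  | amount 
---+-------+--------
1  | Grace | 1619.22
2  | Bob   | 1095.87
3  | Grace | 1484.96
4  | Grace | 1719.64
5  | Bob   | 758.44 
6  | Grace | 496.93 
7  | Grace | 327.95 
8  | Bob   | 1913.24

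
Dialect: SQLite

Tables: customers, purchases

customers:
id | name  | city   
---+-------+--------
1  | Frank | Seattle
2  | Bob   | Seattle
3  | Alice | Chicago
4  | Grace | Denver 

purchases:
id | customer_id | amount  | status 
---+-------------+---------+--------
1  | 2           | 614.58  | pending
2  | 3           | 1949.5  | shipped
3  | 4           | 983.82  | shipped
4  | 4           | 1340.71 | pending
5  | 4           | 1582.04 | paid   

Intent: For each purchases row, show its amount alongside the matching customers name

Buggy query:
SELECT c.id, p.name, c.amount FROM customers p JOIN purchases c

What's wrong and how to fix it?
Bug: Missing join condition: each purchases row is matched to all customers rows instead of just its own

Fix: Specify the join condition linking the foreign key to the parent id

Corrected query:
SELECT c.id, p.name, c.amount FROM customers p JOIN purchases c ON c.customer_id = p.id

Result:
id | name  | amount 
---+-------+--------
1  | Bob   | 614.58 
2  | Alice | 1949.5 
3  | Grace | 983.82 
4  | Grace | 1340.71
5  | Grace | 1582.04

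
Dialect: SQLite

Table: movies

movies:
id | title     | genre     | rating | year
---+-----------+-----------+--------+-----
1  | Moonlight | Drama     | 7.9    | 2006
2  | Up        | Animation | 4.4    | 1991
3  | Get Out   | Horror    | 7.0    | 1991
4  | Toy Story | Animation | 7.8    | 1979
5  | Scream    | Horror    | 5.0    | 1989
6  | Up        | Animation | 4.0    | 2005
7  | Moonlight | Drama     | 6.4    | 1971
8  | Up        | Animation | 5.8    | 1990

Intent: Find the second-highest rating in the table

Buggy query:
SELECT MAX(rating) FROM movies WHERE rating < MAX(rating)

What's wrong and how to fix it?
Bug: MAX(rating) on the right of the comparison is an aggregate-in-WHERE error

Fix: Compute the overall MAX in a subquery, then take MAX of rows below it

Corrected query:
SELECT MAX(rating) FROM movies WHERE rating < (SELECT MAX(rating) FROM movies)

Result:
MAX(rating)
-----------
7.8        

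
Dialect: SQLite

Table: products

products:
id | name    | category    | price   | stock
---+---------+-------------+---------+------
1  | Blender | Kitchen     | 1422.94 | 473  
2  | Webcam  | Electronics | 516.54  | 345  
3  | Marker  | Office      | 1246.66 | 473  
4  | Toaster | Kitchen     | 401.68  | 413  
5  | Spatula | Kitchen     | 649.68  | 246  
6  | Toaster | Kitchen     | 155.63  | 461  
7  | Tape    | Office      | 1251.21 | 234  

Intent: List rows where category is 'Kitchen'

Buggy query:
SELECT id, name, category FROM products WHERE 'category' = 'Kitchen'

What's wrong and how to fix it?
Bug: Single quotes denote string literals in SQL; the column name is being compared as a constant string

Fix: Remove the quotes around the column name (or use double quotes for an identifier)

Corrected query:
SELECT id, name, category FROM products WHERE category = 'Kitchen'

Result:
id | name    | category
---+---------+---------
1  | Blender | Kitchen 
4  | Toaster | Kitchen 
5  | Spatula | Kitchen 
6  | Toaster | Kitchen 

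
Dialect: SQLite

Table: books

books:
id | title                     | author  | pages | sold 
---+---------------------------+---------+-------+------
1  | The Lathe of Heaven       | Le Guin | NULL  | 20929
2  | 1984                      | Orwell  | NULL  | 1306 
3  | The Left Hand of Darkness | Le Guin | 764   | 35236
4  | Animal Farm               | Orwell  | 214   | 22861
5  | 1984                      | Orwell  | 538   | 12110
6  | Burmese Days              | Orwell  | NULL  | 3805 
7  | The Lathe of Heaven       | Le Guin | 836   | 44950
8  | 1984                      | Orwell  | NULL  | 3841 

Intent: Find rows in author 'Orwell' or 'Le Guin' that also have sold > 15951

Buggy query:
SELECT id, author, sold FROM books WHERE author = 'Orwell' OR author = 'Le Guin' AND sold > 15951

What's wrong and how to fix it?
Bug: Without parentheses, AND is evaluated before OR, so the sold filter only applies to the 'Le Guin' branch

Fix: Add parentheses around the OR so the AND applies to both alternatives

Corrected query:
SELECT id, author, sold FROM books WHERE (author = 'Orwell' OR author = 'Le Guin') AND sold > 15951

Result:
id | author  | sold 
---+---------+------
1  | Le Guin | 20929
3  | Le Guin | 35236
4  | Orwell  | 22861
7  | Le Guin | 44950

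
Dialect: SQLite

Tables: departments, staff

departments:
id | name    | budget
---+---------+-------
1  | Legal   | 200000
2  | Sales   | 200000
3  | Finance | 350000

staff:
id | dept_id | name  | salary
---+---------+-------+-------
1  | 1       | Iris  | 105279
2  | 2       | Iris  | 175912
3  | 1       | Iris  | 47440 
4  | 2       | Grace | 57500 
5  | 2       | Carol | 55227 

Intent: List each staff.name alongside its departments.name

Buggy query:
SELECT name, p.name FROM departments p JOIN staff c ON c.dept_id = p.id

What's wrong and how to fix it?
Bug: Both tables have a 'name' column; the unqualified reference is ambiguous

Fix: Prefix ambiguous columns with the table alias

Corrected query:
SELECT c.name, p.name FROM departments p JOIN staff c ON c.dept_id = p.id

Result:
name  | name 
------+------
Iris  | Legal
Iris  | Sales
Iris  | Legal
Grace | Sales
Carol | Sales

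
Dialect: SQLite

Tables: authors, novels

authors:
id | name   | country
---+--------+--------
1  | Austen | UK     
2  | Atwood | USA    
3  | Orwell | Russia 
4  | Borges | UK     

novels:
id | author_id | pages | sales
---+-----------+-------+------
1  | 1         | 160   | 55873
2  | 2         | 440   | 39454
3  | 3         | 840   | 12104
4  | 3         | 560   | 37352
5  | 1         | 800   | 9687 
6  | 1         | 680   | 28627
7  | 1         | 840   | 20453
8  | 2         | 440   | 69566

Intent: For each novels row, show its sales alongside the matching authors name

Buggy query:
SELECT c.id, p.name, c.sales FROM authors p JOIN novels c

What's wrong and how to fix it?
Bug: Missing join condition: each novels row is matched to all authors rows instead of just its own

Fix: Add ON c.author_id = p.id to the JOIN

Corrected query:
SELECT c.id, p.name, c.sales FROM authors p JOIN novels c ON c.author_id = p.id

Result:
id | name   | sales
---+--------+------
1  | Austen | 55873
2  | Atwood | 39454
3  | Orwell | 12104
4  | Orwell | 37352
5  | Austen | 9687 
6  | Austen | 28627
7  | Austen | 20453
8  | Atwood | 69566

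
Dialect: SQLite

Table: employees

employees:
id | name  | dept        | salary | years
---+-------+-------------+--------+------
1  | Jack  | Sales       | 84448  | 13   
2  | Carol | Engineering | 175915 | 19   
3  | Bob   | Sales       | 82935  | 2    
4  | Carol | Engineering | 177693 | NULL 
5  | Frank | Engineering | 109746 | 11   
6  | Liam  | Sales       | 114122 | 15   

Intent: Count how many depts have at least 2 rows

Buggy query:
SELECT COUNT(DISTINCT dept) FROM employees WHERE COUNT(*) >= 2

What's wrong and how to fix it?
Bug: COUNT(*) cannot appear in WHERE; the per-group count doesn't exist yet

Fix: Use a subquery that GROUPs and filters with HAVING, then count its rows

Corrected query:
SELECT COUNT(*) FROM (SELECT dept FROM employees GROUP BY dept HAVING COUNT(*) >= 2)

Result:
COUNT(*)
--------
2       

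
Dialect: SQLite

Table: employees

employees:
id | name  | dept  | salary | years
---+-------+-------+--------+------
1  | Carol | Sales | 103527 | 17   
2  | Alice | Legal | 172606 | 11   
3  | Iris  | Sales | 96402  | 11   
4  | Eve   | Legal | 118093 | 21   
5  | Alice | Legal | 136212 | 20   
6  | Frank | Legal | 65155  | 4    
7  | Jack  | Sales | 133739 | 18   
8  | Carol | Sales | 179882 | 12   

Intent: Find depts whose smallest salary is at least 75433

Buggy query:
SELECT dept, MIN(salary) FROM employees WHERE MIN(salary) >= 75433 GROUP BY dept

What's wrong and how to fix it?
Bug: MIN() in WHERE is a misuse of aggregate

Fix: Use HAVING for the per-group MIN condition

Corrected query:
SELECT dept, MIN(salary) FROM employees GROUP BY dept HAVING MIN(salary) >= 75433

Result:
dept  | MIN(salary)
------+------------
Sales | 96402      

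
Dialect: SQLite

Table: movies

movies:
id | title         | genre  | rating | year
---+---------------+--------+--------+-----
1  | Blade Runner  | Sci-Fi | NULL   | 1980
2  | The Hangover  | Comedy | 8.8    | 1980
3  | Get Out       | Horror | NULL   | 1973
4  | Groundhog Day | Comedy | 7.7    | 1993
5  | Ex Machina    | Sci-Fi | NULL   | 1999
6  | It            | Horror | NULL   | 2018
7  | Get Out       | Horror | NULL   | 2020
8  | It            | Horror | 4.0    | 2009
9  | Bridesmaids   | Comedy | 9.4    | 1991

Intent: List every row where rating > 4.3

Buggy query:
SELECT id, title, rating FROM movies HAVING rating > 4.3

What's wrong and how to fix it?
Bug: This is a non-aggregate query (no GROUP BY, no aggregates), so in SQLite the HAVING clause is invalid here; a row-level condition belongs in WHERE

Fix: Use WHERE for row-level filtering

Corrected query:
SELECT id, title, rating FROM movies WHERE rating > 4.3

Result:
id | title         | rating
---+---------------+-------
2  | The Hangover  | 8.8   
4  | Groundhog Day | 7.7   
9  | Bridesmaids   | 9.4   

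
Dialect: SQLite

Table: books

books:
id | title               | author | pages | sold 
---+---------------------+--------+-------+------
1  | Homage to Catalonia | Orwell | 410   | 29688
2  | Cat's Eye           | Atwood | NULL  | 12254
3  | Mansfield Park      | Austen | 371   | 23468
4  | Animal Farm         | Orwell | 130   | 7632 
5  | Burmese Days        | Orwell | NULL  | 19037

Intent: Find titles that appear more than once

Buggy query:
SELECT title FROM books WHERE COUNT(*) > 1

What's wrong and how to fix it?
Bug: WHERE can't reference COUNT(*); aggregates are computed after WHERE

Fix: Group first, then use HAVING for the count condition

Corrected query:
SELECT title FROM books GROUP BY title HAVING COUNT(*) > 1

Result:
(no rows)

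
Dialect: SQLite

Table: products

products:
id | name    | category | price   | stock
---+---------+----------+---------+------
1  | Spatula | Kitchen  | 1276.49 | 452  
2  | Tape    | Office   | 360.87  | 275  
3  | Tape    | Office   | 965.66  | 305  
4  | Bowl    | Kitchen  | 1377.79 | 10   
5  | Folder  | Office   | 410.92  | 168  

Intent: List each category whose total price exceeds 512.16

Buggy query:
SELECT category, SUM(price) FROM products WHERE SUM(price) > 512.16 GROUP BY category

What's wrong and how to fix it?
Bug: Aggregate functions cannot appear in a WHERE clause

Fix: Use HAVING (which filters groups after aggregation) instead of WHERE

Corrected query:
SELECT category, SUM(price) FROM products GROUP BY category HAVING SUM(price) > 512.16

Result:
category | SUM(price)
---------+-----------
Kitchen  | 2654.28   
Office   | 1737.45   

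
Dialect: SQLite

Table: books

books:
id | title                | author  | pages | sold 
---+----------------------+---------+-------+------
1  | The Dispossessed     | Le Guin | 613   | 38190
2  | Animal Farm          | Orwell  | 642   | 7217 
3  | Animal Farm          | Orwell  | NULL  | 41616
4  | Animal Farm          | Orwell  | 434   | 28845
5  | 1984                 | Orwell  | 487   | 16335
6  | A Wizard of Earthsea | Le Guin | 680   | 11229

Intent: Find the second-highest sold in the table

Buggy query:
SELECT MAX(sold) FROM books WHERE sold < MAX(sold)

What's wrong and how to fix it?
Bug: The inner MAX is an aggregate inside WHERE, which is not allowed

Fix: Put the inner MAX in a scalar subquery

Corrected query:
SELECT MAX(sold) FROM books WHERE sold < (SELECT MAX(sold) FROM books)

Result:
MAX(sold)
---------
38190    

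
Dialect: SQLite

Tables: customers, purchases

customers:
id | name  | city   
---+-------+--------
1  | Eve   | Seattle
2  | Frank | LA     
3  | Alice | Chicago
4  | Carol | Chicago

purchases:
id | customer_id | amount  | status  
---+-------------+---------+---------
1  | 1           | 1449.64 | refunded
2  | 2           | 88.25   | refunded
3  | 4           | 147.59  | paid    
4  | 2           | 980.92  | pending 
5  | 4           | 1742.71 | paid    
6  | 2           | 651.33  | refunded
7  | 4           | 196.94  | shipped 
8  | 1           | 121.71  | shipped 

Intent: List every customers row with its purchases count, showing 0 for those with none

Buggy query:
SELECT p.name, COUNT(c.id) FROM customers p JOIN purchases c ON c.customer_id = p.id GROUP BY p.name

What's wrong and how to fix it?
Bug: INNER JOIN drops customers rows that have no matching purchases rows

Fix: Use LEFT JOIN so parents without children still appear (COUNT(c.id) gives 0)

Corrected query:
SELECT p.name, COUNT(c.id) FROM customers p LEFT JOIN purchases c ON c.customer_id = p.id GROUP BY p.name

Result:
name  | COUNT(c.id)
------+------------
Alice | 0          
Carol | 3          
Eve   | 2          
Frank | 3          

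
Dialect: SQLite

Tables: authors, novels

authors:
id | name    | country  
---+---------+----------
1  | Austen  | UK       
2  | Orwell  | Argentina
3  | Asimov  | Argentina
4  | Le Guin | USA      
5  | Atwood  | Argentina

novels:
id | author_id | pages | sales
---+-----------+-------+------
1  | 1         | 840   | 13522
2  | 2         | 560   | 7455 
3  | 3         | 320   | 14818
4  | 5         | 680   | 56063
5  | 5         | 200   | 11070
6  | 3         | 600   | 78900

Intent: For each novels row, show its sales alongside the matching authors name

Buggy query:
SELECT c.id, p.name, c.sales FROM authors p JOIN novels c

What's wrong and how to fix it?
Bug: JOIN with no ON clause produces a cartesian product; every novels row pairs with every authors row

Fix: Add ON c.author_id = p.id to the JOIN

Corrected query:
SELECT c.id, p.name, c.sales FROM authors p JOIN novels c ON c.author_id = p.id

Result:
id | name   | sales
---+--------+------
1  | Austen | 13522
2  | Orwell | 7455 
3  | Asimov | 14818
4  | Atwood | 56063
5  | Atwood | 11070
6  | Asimov | 78900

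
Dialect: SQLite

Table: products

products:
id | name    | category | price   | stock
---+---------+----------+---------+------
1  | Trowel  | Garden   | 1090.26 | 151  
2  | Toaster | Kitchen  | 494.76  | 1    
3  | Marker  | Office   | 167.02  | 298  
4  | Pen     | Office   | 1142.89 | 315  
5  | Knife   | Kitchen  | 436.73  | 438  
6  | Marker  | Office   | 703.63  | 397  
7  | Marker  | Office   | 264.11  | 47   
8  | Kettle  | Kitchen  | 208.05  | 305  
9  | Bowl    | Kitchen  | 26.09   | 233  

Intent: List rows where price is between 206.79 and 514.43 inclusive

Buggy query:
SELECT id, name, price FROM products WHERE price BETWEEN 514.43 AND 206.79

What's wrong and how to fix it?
Bug: BETWEEN expects the lower bound first; with 514.43 AND 206.79 the range is empty

Fix: Swap the bounds so the smaller value comes first

Corrected query:
SELECT id, name, price FROM products WHERE price BETWEEN 206.79 AND 514.43

Result:
id | name    | price 
---+---------+-------
2  | Toaster | 494.76
5  | Knife   | 436.73
7  | Marker  | 264.11
8  | Kettle  | 208.05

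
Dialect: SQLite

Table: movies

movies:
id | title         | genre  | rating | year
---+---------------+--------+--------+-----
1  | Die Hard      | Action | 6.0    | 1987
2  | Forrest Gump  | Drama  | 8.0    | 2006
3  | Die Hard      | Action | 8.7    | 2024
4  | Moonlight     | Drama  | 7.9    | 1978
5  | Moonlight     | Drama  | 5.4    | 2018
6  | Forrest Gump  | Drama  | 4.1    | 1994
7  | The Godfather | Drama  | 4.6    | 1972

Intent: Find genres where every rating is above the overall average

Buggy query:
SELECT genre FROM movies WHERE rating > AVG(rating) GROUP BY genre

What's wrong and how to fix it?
Bug: AVG() is an aggregate; it can't sit directly in WHERE

Fix: Compute the overall average in a scalar subquery and compare each group's MIN against it in HAVING

Corrected query:
SELECT genre FROM movies GROUP BY genre HAVING MIN(rating) > (SELECT AVG(rating) FROM movies)

Result:
(no rows)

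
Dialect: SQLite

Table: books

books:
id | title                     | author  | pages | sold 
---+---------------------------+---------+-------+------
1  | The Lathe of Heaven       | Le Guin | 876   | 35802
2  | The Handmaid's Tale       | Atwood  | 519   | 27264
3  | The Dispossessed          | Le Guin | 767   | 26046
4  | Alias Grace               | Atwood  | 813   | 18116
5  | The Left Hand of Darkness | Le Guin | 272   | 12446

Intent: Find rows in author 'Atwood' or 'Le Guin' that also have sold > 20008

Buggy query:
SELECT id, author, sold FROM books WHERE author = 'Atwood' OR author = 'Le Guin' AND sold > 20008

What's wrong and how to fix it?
Bug: AND binds tighter than OR, so this parses as author = 'Atwood' OR (author = 'Le Guin' AND sold > 20008)

Fix: Add parentheses around the OR so the AND applies to both alternatives

Corrected query:
SELECT id, author, sold FROM books WHERE (author = 'Atwood' OR author = 'Le Guin') AND sold > 20008

Result:
id | author  | sold 
---+---------+------
1  | Le Guin | 35802
2  | Atwood  | 27264
3  | Le Guin | 26046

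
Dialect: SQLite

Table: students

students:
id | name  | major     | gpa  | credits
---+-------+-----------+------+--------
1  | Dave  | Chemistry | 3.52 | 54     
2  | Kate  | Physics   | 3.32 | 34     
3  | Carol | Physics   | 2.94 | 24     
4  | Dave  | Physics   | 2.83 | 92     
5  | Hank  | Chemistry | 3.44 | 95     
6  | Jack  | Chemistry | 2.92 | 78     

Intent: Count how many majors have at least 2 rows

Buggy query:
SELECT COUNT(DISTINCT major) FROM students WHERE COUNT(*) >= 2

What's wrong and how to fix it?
Bug: COUNT(*) cannot appear in WHERE; the per-group count doesn't exist yet

Fix: Group first with HAVING COUNT(*) >= 2, then COUNT the resulting groups

Corrected query:
SELECT COUNT(*) FROM (SELECT major FROM students GROUP BY major HAVING COUNT(*) >= 2)

Result:
COUNT(*)
--------
2       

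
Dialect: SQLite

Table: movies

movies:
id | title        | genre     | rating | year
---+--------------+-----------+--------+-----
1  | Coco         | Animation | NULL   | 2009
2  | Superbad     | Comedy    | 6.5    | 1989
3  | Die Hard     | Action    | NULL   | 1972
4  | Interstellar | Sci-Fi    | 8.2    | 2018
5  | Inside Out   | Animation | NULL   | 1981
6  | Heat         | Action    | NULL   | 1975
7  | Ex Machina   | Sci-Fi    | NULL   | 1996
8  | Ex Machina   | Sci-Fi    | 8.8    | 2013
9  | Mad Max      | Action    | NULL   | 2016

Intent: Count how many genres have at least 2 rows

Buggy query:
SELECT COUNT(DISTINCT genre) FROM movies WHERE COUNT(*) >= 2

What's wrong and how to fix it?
Bug: WHERE filters individual rows, not groups, so a group-level COUNT is invalid there

Fix: Group first with HAVING COUNT(*) >= 2, then COUNT the resulting groups

Corrected query:
SELECT COUNT(*) FROM (SELECT genre FROM movies GROUP BY genre HAVING COUNT(*) >= 2)

Result:
COUNT(*)
--------
3       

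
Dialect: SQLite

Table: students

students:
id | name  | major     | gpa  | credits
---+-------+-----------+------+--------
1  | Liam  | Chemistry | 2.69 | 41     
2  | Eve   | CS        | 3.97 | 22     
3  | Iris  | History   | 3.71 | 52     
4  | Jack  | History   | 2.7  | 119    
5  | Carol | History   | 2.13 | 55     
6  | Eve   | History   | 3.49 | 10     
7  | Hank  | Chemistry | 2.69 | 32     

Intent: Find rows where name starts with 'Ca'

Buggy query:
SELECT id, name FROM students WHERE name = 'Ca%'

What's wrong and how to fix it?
Bug: Wildcards only work with LIKE; '=' treats '%' as a literal character

Fix: Use LIKE for wildcard pattern matching

Corrected query:
SELECT id, name FROM students WHERE name LIKE 'Ca%'

Result:
id | name 
---+------
5  | Carol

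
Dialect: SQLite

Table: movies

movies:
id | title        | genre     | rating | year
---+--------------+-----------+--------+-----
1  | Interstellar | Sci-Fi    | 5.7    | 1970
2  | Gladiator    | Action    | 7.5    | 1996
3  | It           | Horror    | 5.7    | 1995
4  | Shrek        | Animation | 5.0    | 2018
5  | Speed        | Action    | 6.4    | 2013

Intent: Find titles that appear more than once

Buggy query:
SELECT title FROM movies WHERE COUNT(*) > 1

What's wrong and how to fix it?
Bug: WHERE can't reference COUNT(*); aggregates are computed after WHERE

Fix: GROUP BY title, then filter groups with HAVING COUNT(*) > 1

Corrected query:
SELECT title FROM movies GROUP BY title HAVING COUNT(*) > 1

Result:
(no rows)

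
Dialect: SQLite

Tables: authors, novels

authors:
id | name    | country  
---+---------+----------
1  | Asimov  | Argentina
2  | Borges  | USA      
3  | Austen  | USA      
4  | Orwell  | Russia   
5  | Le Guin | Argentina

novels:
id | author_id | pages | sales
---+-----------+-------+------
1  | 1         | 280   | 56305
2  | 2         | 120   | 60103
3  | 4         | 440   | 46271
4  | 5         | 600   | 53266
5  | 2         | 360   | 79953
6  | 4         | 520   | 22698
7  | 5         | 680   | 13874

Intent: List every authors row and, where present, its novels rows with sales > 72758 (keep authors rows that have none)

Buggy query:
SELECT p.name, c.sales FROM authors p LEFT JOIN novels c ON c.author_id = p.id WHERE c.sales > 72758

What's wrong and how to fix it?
Bug: Filtering c.sales in WHERE discards the NULL rows produced by LEFT JOIN, turning it into an inner join

Fix: Move the right-table condition into the ON clause so unmatched parents are kept

Corrected query:
SELECT p.name, c.sales FROM authors p LEFT JOIN novels c ON c.author_id = p.id AND c.sales > 72758

Result:
name    | sales
--------+------
Asimov  | NULL 
Borges  | 79953
Austen  | NULL 
Orwell  | NULL 
Le Guin | NULL 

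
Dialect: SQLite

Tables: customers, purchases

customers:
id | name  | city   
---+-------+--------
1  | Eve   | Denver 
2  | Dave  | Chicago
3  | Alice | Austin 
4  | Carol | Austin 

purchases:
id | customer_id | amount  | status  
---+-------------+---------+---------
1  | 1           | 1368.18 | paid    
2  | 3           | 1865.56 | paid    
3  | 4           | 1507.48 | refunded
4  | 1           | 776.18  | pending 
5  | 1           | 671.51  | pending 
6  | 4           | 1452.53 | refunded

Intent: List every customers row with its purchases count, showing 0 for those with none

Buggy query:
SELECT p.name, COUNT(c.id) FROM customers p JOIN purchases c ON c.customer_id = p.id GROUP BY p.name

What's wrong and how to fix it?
Bug: An inner join excludes parents with zero children

Fix: Use LEFT JOIN so parents without children still appear (COUNT(c.id) gives 0)

Corrected query:
SELECT p.name, COUNT(c.id) FROM customers p LEFT JOIN purchases c ON c.customer_id = p.id GROUP BY p.name

Result:
name  | COUNT(c.id)
------+------------
Alice | 1          
Carol | 2          
Dave  | 0          
Eve   | 3          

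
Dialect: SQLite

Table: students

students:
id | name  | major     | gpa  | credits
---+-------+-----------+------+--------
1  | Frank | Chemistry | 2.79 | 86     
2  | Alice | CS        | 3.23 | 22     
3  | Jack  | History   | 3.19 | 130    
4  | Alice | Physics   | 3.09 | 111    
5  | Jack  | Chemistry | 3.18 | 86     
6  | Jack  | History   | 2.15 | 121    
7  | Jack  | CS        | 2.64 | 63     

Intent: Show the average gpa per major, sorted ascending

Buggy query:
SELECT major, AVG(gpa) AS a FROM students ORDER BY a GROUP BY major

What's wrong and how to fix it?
Bug: GROUP BY must precede ORDER BY

Fix: Reorder: SELECT … FROM … GROUP BY … ORDER BY …

Corrected query:
SELECT major, AVG(gpa) AS a FROM students GROUP BY major ORDER BY a

Result:
major     | a    
----------+------
History   | 2.67 
CS        | 2.935
Chemistry | 2.985
Physics   | 3.09 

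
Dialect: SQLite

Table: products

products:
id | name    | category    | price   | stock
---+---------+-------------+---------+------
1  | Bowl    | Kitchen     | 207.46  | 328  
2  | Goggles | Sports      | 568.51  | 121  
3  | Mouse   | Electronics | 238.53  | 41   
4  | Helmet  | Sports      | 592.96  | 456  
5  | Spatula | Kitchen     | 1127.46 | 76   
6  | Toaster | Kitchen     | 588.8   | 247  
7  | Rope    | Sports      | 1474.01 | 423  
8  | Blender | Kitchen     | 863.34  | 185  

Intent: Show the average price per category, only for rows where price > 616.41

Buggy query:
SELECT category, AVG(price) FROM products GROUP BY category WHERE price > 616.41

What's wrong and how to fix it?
Bug: WHERE cannot follow GROUP BY

Fix: Place WHERE between FROM and GROUP BY

Corrected query:
SELECT category, AVG(price) FROM products WHERE price > 616.41 GROUP BY category

Result:
category | AVG(price)
---------+-----------
Kitchen  | 995.4     
Sports   | 1474.01   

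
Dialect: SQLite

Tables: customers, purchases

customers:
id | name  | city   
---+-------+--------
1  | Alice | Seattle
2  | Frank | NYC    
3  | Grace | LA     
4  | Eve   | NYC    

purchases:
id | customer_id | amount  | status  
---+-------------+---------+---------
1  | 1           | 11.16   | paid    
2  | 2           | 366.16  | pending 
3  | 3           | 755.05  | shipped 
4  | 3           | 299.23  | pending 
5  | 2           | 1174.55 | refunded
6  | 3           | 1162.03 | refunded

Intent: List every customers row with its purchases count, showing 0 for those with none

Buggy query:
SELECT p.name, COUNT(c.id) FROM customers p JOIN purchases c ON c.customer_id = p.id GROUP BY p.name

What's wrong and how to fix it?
Bug: An inner join excludes parents with zero children

Fix: Switch to LEFT JOIN to retain unmatched parent rows

Corrected query:
SELECT p.name, COUNT(c.id) FROM customers p LEFT JOIN purchases c ON c.customer_id = p.id GROUP BY p.name

Result:
name  | COUNT(c.id)
------+------------
Alice | 1          
Eve   | 0          
Frank | 2          
Grace | 3          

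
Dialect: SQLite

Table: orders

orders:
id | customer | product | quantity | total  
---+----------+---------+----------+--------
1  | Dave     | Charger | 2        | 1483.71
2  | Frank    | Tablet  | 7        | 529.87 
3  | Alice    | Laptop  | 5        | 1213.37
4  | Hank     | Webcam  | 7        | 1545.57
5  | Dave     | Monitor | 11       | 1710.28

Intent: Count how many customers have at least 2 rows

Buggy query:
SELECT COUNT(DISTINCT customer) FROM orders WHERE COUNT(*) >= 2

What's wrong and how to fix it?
Bug: COUNT(*) cannot appear in WHERE; the per-group count doesn't exist yet

Fix: Use a subquery that GROUPs and filters with HAVING, then count its rows

Corrected query:
SELECT COUNT(*) FROM (SELECT customer FROM orders GROUP BY customer HAVING COUNT(*) >= 2)

Result:
COUNT(*)
--------
1       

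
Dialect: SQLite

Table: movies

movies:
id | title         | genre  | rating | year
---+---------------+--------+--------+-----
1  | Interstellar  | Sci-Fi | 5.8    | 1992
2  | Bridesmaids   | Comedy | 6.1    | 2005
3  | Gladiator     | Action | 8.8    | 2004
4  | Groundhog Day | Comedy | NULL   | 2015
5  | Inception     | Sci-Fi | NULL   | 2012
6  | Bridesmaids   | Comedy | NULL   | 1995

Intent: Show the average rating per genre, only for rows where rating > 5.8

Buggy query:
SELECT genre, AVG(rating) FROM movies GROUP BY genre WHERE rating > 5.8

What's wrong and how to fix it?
Bug: WHERE cannot follow GROUP BY

Fix: Place WHERE between FROM and GROUP BY

Corrected query:
SELECT genre, AVG(rating) FROM movies WHERE rating > 5.8 GROUP BY genre

Result:
genre  | AVG(rating)
-------+------------
Action | 8.8        
Comedy | 6.1        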